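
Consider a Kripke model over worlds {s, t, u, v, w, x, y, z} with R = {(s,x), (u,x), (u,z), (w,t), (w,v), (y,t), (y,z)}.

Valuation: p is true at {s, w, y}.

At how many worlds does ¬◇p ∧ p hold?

s: ¬◇p is T, p is T. ✓
t: ¬◇p is T, p is F. ✗
u: ¬◇p is T, p is F. ✗
v: ¬◇p is T, p is F. ✗
w: ¬◇p is T, p is T. ✓
x: ¬◇p is T, p is F. ✗
y: ¬◇p is T, p is T. ✓
z: ¬◇p is T, p is F. ✗
Satisfying worlds: {s, w, y}.

3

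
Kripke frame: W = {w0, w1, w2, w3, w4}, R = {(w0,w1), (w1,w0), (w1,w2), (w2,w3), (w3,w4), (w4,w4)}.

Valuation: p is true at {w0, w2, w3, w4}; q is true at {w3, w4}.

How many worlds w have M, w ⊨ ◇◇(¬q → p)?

5

w0: successors {w1}; ◇(¬q → p) there: w1:T. ✓
w1: successors {w0, w2}; ◇(¬q → p) there: w0:F, w2:T. ✓
w2: successors {w3}; ◇(¬q → p) there: w3:T. ✓
w3: successors {w4}; ◇(¬q → p) there: w4:T. ✓
w4: successors {w4}; ◇(¬q → p) there: w4:T. ✓
Satisfying worlds: {w0, w1, w2, w3, w4}.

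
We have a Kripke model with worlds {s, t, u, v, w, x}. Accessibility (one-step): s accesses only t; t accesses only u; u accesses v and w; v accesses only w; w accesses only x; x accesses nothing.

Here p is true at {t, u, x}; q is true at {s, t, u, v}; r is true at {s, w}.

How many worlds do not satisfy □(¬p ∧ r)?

s: successors {t}; ¬p ∧ r there: t:F. ✗
t: successors {u}; ¬p ∧ r there: u:F. ✗
u: successors {v, w}; ¬p ∧ r there: v:F, w:T. ✗
v: successors {w}; ¬p ∧ r there: w:T. ✓
w: successors {x}; ¬p ∧ r there: x:F. ✗
x: no successors, so □(¬p ∧ r) holds vacuously. ✓
Satisfying worlds: {v, x}.
So □(¬p ∧ r) fails at the other 4 worlds.

4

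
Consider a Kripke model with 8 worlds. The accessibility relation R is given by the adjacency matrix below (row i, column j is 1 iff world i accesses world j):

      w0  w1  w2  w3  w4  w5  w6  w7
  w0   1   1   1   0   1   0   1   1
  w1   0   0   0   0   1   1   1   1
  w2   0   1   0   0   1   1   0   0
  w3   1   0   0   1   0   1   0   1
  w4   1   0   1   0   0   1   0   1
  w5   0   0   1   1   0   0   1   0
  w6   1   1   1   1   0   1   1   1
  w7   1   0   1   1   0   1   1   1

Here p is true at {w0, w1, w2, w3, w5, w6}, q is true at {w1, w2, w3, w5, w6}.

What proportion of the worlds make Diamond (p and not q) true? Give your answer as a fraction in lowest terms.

w0: successors {w0, w1, w2, w4, w6, w7}; p and not q there: w0:T, w1:F, w2:F, w4:F, w6:F, w7:F. ✓
w1: successors {w4, w5, w6, w7}; p and not q there: w4:F, w5:F, w6:F, w7:F. ✗
w2: successors {w1, w4, w5}; p and not q there: w1:F, w4:F, w5:F. ✗
w3: successors {w0, w3, w5, w7}; p and not q there: w0:T, w3:F, w5:F, w7:F. ✓
w4: successors {w0, w2, w5, w7}; p and not q there: w0:T, w2:F, w5:F, w7:F. ✓
w5: successors {w2, w3, w6}; p and not q there: w2:F, w3:F, w6:F. ✗
w6: successors {w0, w1, w2, w3, w5, w6, w7}; p and not q there: w0:T, w1:F, w2:F, w3:F, w5:F, w6:F, w7:F. ✓
w7: successors {w0, w2, w3, w5, w6, w7}; p and not q there: w0:T, w2:F, w3:F, w5:F, w6:F, w7:F. ✓
That's 5 of 8 worlds, so 5/8.

5/8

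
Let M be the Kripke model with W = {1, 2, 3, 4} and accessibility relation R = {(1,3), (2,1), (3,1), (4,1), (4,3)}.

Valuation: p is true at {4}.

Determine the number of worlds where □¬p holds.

1: successors {3}; ¬p there: 3:T. ✓
2: successors {1}; ¬p there: 1:T. ✓
3: successors {1}; ¬p there: 1:T. ✓
4: successors {1, 3}; ¬p there: 1:T, 3:T. ✓
Satisfying worlds: {1, 2, 3, 4}.

4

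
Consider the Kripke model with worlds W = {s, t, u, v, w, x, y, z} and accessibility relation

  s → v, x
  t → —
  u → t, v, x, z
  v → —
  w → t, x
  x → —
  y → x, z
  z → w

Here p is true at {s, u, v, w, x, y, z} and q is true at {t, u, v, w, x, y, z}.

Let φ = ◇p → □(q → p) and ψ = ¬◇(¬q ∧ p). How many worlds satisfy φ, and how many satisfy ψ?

For ◇p → □(q → p):
s: ◇p is T, □(q → p) is T. ✓
t: ◇p is F, □(q → p) is T. ✓
u: ◇p is T, □(q → p) is F. ✗
v: ◇p is F, □(q → p) is T. ✓
w: ◇p is T, □(q → p) is F. ✗
x: ◇p is F, □(q → p) is T. ✓
y: ◇p is T, □(q → p) is T. ✓
z: ◇p is T, □(q → p) is T. ✓
— 6 worlds.
For ¬◇(¬q ∧ p):
s: ◇(¬q ∧ p) is F. ✓
t: ◇(¬q ∧ p) is F. ✓
u: ◇(¬q ∧ p) is F. ✓
v: ◇(¬q ∧ p) is F. ✓
w: ◇(¬q ∧ p) is F. ✓
x: ◇(¬q ∧ p) is F. ✓
y: ◇(¬q ∧ p) is F. ✓
z: ◇(¬q ∧ p) is F. ✓
— 8 worlds.

6 and 8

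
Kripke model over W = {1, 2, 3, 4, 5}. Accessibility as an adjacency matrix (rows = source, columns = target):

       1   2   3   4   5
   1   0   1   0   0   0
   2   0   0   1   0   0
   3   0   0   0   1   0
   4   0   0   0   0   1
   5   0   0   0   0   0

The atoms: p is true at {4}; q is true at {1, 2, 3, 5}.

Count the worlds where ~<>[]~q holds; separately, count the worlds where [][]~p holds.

3 and 4

For ~<>[]~q:
1: <>[]~q is F. ✓
2: <>[]~q is T. ✗
3: <>[]~q is F. ✓
4: <>[]~q is T. ✗
5: <>[]~q is F. ✓
— 3 worlds.
For [][]~p:
1: successors {2}; []~p there: 2:T. ✓
2: successors {3}; []~p there: 3:F. ✗
3: successors {4}; []~p there: 4:T. ✓
4: successors {5}; []~p there: 5:T. ✓
5: no successors, so [][]~p holds vacuously. ✓
— 4 worlds.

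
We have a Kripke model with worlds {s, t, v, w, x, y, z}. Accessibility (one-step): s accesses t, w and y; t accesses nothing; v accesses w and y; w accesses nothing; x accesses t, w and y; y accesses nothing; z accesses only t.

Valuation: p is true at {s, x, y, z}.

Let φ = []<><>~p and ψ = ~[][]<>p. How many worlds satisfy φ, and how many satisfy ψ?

3 and 0

For []<><>~p:
s: successors {t, w, y}; <><>~p there: t:F, w:F, y:F. ✗
t: no successors, so []<><>~p holds vacuously. ✓
v: successors {w, y}; <><>~p there: w:F, y:F. ✗
w: no successors, so []<><>~p holds vacuously. ✓
x: successors {t, w, y}; <><>~p there: t:F, w:F, y:F. ✗
y: no successors, so []<><>~p holds vacuously. ✓
z: successors {t}; <><>~p there: t:F. ✗
— 3 worlds.
For ~[][]<>p:
s: [][]<>p is T. ✗
t: [][]<>p is T. ✗
v: [][]<>p is T. ✗
w: [][]<>p is T. ✗
x: [][]<>p is T. ✗
y: [][]<>p is T. ✗
z: [][]<>p is T. ✗
— 0 worlds.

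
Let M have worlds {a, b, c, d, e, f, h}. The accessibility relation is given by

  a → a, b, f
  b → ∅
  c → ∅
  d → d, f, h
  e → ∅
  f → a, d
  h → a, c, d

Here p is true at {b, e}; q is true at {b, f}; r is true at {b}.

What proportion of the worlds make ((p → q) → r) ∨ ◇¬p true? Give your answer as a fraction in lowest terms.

6/7

a: (p → q) → r is F, ◇¬p is T. ✓
b: (p → q) → r is T, ◇¬p is F. ✓
c: (p → q) → r is F, ◇¬p is F. ✗
d: (p → q) → r is F, ◇¬p is T. ✓
e: (p → q) → r is T, ◇¬p is F. ✓
f: (p → q) → r is F, ◇¬p is T. ✓
h: (p → q) → r is F, ◇¬p is T. ✓
That's 6 of 7 worlds, so 6/7.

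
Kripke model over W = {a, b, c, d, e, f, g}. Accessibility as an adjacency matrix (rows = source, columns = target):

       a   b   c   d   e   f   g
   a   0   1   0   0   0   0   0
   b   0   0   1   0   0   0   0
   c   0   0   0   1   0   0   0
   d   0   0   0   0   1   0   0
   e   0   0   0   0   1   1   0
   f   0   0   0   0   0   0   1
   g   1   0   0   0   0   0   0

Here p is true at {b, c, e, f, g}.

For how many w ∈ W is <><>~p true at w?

a: successors {b}; <>~p there: b:F. ✗
b: successors {c}; <>~p there: c:T. ✓
c: successors {d}; <>~p there: d:F. ✗
d: successors {e}; <>~p there: e:F. ✗
e: successors {e, f}; <>~p there: e:F, f:F. ✗
f: successors {g}; <>~p there: g:T. ✓
g: successors {a}; <>~p there: a:F. ✗
Satisfying worlds: {b, f}.

2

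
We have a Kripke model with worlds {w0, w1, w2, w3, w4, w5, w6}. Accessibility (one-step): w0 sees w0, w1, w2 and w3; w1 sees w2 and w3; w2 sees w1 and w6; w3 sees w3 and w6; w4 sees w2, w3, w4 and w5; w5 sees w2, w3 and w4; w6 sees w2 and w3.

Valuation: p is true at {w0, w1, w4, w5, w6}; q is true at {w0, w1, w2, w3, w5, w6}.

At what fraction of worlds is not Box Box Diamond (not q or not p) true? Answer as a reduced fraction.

5/7

w0: Box Box Diamond (not q or not p) is F. ✓
w1: Box Box Diamond (not q or not p) is T. ✗
w2: Box Box Diamond (not q or not p) is F. ✓
w3: Box Box Diamond (not q or not p) is F. ✓
w4: Box Box Diamond (not q or not p) is F. ✓
w5: Box Box Diamond (not q or not p) is F. ✓
w6: Box Box Diamond (not q or not p) is T. ✗
That's 5 of 7 worlds, so 5/7.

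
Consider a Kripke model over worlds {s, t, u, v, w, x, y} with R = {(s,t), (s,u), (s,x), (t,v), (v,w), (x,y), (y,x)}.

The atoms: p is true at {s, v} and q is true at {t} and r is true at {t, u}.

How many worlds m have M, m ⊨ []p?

3

s: successors {t, u, x}; p there: t:F, u:F, x:F. ✗
t: successors {v}; p there: v:T. ✓
u: no successors, so []p holds vacuously. ✓
v: successors {w}; p there: w:F. ✗
w: no successors, so []p holds vacuously. ✓
x: successors {y}; p there: y:F. ✗
y: successors {x}; p there: x:F. ✗
Satisfying worlds: {t, u, w}.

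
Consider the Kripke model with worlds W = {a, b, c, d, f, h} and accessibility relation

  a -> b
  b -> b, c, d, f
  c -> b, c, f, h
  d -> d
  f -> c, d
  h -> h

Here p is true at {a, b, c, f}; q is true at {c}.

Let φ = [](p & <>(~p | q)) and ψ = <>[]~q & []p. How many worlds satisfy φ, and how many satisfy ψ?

For [](p & <>(~p | q)):
a: successors {b}; p & <>(~p | q) there: b:T. ✓
b: successors {b, c, d, f}; p & <>(~p | q) there: b:T, c:T, d:F, f:T. ✗
c: successors {b, c, f, h}; p & <>(~p | q) there: b:T, c:T, f:T, h:F. ✗
d: successors {d}; p & <>(~p | q) there: d:F. ✗
f: successors {c, d}; p & <>(~p | q) there: c:T, d:F. ✗
h: successors {h}; p & <>(~p | q) there: h:F. ✗
— 1 world.
For <>[]~q & []p:
a: <>[]~q is F, []p is T. ✗
b: <>[]~q is T, []p is F. ✗
c: <>[]~q is T, []p is F. ✗
d: <>[]~q is T, []p is F. ✗
f: <>[]~q is T, []p is F. ✗
h: <>[]~q is T, []p is F. ✗
— 0 worlds.

1 and 0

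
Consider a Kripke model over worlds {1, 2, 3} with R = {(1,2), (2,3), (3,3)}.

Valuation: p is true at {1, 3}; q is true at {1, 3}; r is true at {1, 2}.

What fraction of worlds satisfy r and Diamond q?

1/3

1: r is T, Diamond q is F. ✗
2: r is T, Diamond q is T. ✓
3: r is F, Diamond q is T. ✗
That's 1 of 3 worlds, so 1/3.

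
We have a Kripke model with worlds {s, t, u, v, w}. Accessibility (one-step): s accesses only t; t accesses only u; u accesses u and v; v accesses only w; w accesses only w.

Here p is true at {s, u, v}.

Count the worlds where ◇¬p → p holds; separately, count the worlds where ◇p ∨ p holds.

For ◇¬p → p:
s: ◇¬p is T, p is T. ✓
t: ◇¬p is F, p is F. ✓
u: ◇¬p is F, p is T. ✓
v: ◇¬p is T, p is T. ✓
w: ◇¬p is T, p is F. ✗
— 4 worlds.
For ◇p ∨ p:
s: ◇p is F, p is T. ✓
t: ◇p is T, p is F. ✓
u: ◇p is T, p is T. ✓
v: ◇p is F, p is T. ✓
w: ◇p is F, p is F. ✗
— 4 worlds.

4 and 4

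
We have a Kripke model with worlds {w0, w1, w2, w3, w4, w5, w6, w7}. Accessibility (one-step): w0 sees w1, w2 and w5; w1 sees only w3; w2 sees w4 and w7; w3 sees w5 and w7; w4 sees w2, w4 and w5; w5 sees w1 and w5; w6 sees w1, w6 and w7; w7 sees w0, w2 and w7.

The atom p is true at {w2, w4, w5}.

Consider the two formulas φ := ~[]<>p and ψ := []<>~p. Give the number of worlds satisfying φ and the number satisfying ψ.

3 and 6

For ~[]<>p:
w0: []<>p is F. ✓
w1: []<>p is T. ✗
w2: []<>p is T. ✗
w3: []<>p is T. ✗
w4: []<>p is T. ✗
w5: []<>p is F. ✓
w6: []<>p is F. ✓
w7: []<>p is T. ✗
— 3 worlds.
For []<>~p:
w0: successors {w1, w2, w5}; <>~p there: w1:T, w2:T, w5:T. ✓
w1: successors {w3}; <>~p there: w3:T. ✓
w2: successors {w4, w7}; <>~p there: w4:F, w7:T. ✗
w3: successors {w5, w7}; <>~p there: w5:T, w7:T. ✓
w4: successors {w2, w4, w5}; <>~p there: w2:T, w4:F, w5:T. ✗
w5: successors {w1, w5}; <>~p there: w1:T, w5:T. ✓
w6: successors {w1, w6, w7}; <>~p there: w1:T, w6:T, w7:T. ✓
w7: successors {w0, w2, w7}; <>~p there: w0:T, w2:T, w7:T. ✓
— 6 worlds.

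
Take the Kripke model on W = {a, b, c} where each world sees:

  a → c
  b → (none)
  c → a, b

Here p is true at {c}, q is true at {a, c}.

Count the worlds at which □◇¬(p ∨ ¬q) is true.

2

a: successors {c}; ◇¬(p ∨ ¬q) there: c:T. ✓
b: no successors, so □◇¬(p ∨ ¬q) holds vacuously. ✓
c: successors {a, b}; ◇¬(p ∨ ¬q) there: a:F, b:F. ✗
Satisfying worlds: {a, b}.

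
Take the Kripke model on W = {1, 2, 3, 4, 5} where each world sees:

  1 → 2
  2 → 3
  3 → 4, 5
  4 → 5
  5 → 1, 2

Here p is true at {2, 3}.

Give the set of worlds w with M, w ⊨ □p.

{1, 2}

1: successors {2}; p there: 2:T. ✓
2: successors {3}; p there: 3:T. ✓
3: successors {4, 5}; p there: 4:F, 5:F. ✗
4: successors {5}; p there: 5:F. ✗
5: successors {1, 2}; p there: 1:F, 2:T. ✗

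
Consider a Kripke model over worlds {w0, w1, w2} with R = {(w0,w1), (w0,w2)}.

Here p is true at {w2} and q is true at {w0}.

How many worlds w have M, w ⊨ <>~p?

w0: successors {w1, w2}; ~p there: w1:T, w2:F. ✓
w1: no successors, so <>~p fails. ✗
w2: no successors, so <>~p fails. ✗
Satisfying worlds: {w0}.

1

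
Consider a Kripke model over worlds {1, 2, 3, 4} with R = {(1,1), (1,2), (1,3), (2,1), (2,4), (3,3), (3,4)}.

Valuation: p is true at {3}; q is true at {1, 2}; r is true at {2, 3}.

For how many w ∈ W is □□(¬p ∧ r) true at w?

1

1: successors {1, 2, 3}; □(¬p ∧ r) there: 1:F, 2:F, 3:F. ✗
2: successors {1, 4}; □(¬p ∧ r) there: 1:F, 4:T. ✗
3: successors {3, 4}; □(¬p ∧ r) there: 3:F, 4:T. ✗
4: no successors, so □□(¬p ∧ r) holds vacuously. ✓
Satisfying worlds: {4}.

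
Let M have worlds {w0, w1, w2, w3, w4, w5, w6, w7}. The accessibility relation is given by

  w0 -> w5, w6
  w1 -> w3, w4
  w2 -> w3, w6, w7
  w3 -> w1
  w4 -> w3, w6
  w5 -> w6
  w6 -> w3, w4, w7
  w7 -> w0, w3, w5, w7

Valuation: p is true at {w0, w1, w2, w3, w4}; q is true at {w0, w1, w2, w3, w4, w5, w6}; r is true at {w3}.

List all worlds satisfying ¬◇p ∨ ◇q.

w0: ¬◇p is T, ◇q is T. ✓
w1: ¬◇p is F, ◇q is T. ✓
w2: ¬◇p is F, ◇q is T. ✓
w3: ¬◇p is F, ◇q is T. ✓
w4: ¬◇p is F, ◇q is T. ✓
w5: ¬◇p is T, ◇q is T. ✓
w6: ¬◇p is F, ◇q is T. ✓
w7: ¬◇p is F, ◇q is T. ✓

{w0, w1, w2, w3, w4, w5, w6, w7}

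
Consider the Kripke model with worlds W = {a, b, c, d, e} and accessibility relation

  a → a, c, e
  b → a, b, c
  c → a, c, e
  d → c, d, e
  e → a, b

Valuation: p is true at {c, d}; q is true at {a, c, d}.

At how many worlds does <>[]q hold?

0

a: successors {a, c, e}; []q there: a:F, c:F, e:F. ✗
b: successors {a, b, c}; []q there: a:F, b:F, c:F. ✗
c: successors {a, c, e}; []q there: a:F, c:F, e:F. ✗
d: successors {c, d, e}; []q there: c:F, d:F, e:F. ✗
e: successors {a, b}; []q there: a:F, b:F. ✗
Satisfying worlds: ∅.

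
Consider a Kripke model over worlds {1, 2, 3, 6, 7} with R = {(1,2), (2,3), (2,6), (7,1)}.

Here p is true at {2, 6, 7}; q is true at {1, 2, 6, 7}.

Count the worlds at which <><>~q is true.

1

1: successors {2}; <>~q there: 2:T. ✓
2: successors {3, 6}; <>~q there: 3:F, 6:F. ✗
3: no successors, so <><>~q fails. ✗
6: no successors, so <><>~q fails. ✗
7: successors {1}; <>~q there: 1:F. ✗
Satisfying worlds: {1}.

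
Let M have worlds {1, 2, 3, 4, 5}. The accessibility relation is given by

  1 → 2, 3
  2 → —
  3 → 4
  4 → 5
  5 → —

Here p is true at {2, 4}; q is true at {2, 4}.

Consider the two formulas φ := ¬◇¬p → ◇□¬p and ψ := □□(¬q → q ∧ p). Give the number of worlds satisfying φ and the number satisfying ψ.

3 and 4

For ¬◇¬p → ◇□¬p:
1: ¬◇¬p is F, ◇□¬p is T. ✓
2: ¬◇¬p is T, ◇□¬p is F. ✗
3: ¬◇¬p is T, ◇□¬p is T. ✓
4: ¬◇¬p is F, ◇□¬p is T. ✓
5: ¬◇¬p is T, ◇□¬p is F. ✗
— 3 worlds.
For □□(¬q → q ∧ p):
1: successors {2, 3}; □(¬q → q ∧ p) there: 2:T, 3:T. ✓
2: no successors, so □□(¬q → q ∧ p) holds vacuously. ✓
3: successors {4}; □(¬q → q ∧ p) there: 4:F. ✗
4: successors {5}; □(¬q → q ∧ p) there: 5:T. ✓
5: no successors, so □□(¬q → q ∧ p) holds vacuously. ✓
— 4 worlds.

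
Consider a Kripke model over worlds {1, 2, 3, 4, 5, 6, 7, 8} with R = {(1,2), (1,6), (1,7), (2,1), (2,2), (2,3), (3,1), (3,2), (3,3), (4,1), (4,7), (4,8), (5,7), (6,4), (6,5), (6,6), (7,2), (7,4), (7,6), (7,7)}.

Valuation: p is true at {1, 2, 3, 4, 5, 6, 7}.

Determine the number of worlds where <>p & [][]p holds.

1: <>p is T, [][]p is T. ✓
2: <>p is T, [][]p is T. ✓
3: <>p is T, [][]p is T. ✓
4: <>p is T, [][]p is T. ✓
5: <>p is T, [][]p is T. ✓
6: <>p is T, [][]p is F. ✗
7: <>p is T, [][]p is F. ✗
8: <>p is F, [][]p is T. ✗
Satisfying worlds: {1, 2, 3, 4, 5}.

5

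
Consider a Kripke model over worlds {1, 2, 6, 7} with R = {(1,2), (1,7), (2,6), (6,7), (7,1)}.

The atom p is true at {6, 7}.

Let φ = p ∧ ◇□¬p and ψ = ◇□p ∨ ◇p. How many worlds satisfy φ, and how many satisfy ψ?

1 and 3

For p ∧ ◇□¬p:
1: p is F, ◇□¬p is T. ✗
2: p is F, ◇□¬p is F. ✗
6: p is T, ◇□¬p is T. ✓
7: p is T, ◇□¬p is F. ✗
— 1 world.
For ◇□p ∨ ◇p:
1: ◇□p is T, ◇p is T. ✓
2: ◇□p is T, ◇p is T. ✓
6: ◇□p is F, ◇p is T. ✓
7: ◇□p is F, ◇p is F. ✗
— 3 worlds.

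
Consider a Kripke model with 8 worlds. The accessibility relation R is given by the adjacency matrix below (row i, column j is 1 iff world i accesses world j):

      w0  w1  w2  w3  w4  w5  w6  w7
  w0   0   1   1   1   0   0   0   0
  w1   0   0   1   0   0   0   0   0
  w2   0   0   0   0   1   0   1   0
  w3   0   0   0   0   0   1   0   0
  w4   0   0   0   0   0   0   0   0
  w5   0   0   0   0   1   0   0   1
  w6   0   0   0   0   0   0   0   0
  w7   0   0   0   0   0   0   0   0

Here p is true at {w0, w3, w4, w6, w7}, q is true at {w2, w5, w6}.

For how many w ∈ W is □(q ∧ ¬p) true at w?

w0: successors {w1, w2, w3}; q ∧ ¬p there: w1:F, w2:T, w3:F. ✗
w1: successors {w2}; q ∧ ¬p there: w2:T. ✓
w2: successors {w4, w6}; q ∧ ¬p there: w4:F, w6:F. ✗
w3: successors {w5}; q ∧ ¬p there: w5:T. ✓
w4: no successors, so □(q ∧ ¬p) holds vacuously. ✓
w5: successors {w4, w7}; q ∧ ¬p there: w4:F, w7:F. ✗
w6: no successors, so □(q ∧ ¬p) holds vacuously. ✓
w7: no successors, so □(q ∧ ¬p) holds vacuously. ✓
Satisfying worlds: {w1, w3, w4, w6, w7}.

5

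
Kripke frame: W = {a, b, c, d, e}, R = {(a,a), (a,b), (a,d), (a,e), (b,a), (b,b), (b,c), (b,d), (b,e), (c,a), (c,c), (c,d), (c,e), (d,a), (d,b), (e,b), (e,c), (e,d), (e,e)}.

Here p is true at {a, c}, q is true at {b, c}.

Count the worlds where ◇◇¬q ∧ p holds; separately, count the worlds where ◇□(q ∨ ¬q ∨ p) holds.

2 and 5

For ◇◇¬q ∧ p:
a: ◇◇¬q is T, p is T. ✓
b: ◇◇¬q is T, p is F. ✗
c: ◇◇¬q is T, p is T. ✓
d: ◇◇¬q is T, p is F. ✗
e: ◇◇¬q is T, p is F. ✗
— 2 worlds.
For ◇□(q ∨ ¬q ∨ p):
a: successors {a, b, d, e}; □(q ∨ ¬q ∨ p) there: a:T, b:T, d:T, e:T. ✓
b: successors {a, b, c, d, e}; □(q ∨ ¬q ∨ p) there: a:T, b:T, c:T, d:T, e:T. ✓
c: successors {a, c, d, e}; □(q ∨ ¬q ∨ p) there: a:T, c:T, d:T, e:T. ✓
d: successors {a, b}; □(q ∨ ¬q ∨ p) there: a:T, b:T. ✓
e: successors {b, c, d, e}; □(q ∨ ¬q ∨ p) there: b:T, c:T, d:T, e:T. ✓
— 5 worlds.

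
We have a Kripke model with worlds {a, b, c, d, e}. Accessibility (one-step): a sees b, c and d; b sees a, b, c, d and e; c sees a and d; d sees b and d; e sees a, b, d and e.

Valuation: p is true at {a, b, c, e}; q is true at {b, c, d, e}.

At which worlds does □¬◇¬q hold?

a: successors {b, c, d}; ¬◇¬q there: b:F, c:F, d:T. ✗
b: successors {a, b, c, d, e}; ¬◇¬q there: a:T, b:F, c:F, d:T, e:F. ✗
c: successors {a, d}; ¬◇¬q there: a:T, d:T. ✓
d: successors {b, d}; ¬◇¬q there: b:F, d:T. ✗
e: successors {a, b, d, e}; ¬◇¬q there: a:T, b:F, d:T, e:F. ✗

{c}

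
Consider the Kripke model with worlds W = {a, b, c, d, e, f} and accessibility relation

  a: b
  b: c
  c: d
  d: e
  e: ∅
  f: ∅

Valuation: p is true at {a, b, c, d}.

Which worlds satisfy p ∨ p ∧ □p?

a: p is T, p ∧ □p is T. ✓
b: p is T, p ∧ □p is T. ✓
c: p is T, p ∧ □p is T. ✓
d: p is T, p ∧ □p is F. ✓
e: p is F, p ∧ □p is F. ✗
f: p is F, p ∧ □p is F. ✗

{a, b, c, d}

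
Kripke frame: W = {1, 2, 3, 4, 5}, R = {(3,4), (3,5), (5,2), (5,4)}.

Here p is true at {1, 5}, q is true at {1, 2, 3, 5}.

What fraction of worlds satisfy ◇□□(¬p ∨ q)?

1: no successors, so ◇□□(¬p ∨ q) fails. ✗
2: no successors, so ◇□□(¬p ∨ q) fails. ✗
3: successors {4, 5}; □□(¬p ∨ q) there: 4:T, 5:T. ✓
4: no successors, so ◇□□(¬p ∨ q) fails. ✗
5: successors {2, 4}; □□(¬p ∨ q) there: 2:T, 4:T. ✓
That's 2 of 5 worlds, so 2/5.

2/5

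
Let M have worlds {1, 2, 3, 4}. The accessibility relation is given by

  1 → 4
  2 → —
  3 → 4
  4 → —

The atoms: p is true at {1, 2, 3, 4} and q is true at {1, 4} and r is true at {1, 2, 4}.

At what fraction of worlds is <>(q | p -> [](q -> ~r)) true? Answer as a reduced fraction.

1/2

1: successors {4}; q | p -> [](q -> ~r) there: 4:T. ✓
2: no successors, so <>(q | p -> [](q -> ~r)) fails. ✗
3: successors {4}; q | p -> [](q -> ~r) there: 4:T. ✓
4: no successors, so <>(q | p -> [](q -> ~r)) fails. ✗
That's 2 of 4 worlds, so 2/4 = 1/2.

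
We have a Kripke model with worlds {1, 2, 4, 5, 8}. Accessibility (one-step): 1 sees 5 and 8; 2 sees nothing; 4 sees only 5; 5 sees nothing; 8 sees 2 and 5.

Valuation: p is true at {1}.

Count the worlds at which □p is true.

2

1: successors {5, 8}; p there: 5:F, 8:F. ✗
2: no successors, so □p holds vacuously. ✓
4: successors {5}; p there: 5:F. ✗
5: no successors, so □p holds vacuously. ✓
8: successors {2, 5}; p there: 2:F, 5:F. ✗
Satisfying worlds: {2, 5}.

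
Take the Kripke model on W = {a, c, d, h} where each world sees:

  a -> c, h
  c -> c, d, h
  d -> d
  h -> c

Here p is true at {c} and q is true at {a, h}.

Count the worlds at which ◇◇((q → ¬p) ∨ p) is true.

a: successors {c, h}; ◇((q → ¬p) ∨ p) there: c:T, h:T. ✓
c: successors {c, d, h}; ◇((q → ¬p) ∨ p) there: c:T, d:T, h:T. ✓
d: successors {d}; ◇((q → ¬p) ∨ p) there: d:T. ✓
h: successors {c}; ◇((q → ¬p) ∨ p) there: c:T. ✓
Satisfying worlds: {a, c, d, h}.

4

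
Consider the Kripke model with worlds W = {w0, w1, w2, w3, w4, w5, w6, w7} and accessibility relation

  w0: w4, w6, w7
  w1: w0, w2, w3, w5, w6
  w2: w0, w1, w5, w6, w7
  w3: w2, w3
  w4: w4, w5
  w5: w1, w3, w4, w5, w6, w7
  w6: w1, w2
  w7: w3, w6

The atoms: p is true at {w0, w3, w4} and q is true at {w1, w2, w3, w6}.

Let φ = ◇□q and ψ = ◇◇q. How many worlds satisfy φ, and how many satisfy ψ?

For ◇□q:
w0: successors {w4, w6, w7}; □q there: w4:F, w6:T, w7:T. ✓
w1: successors {w0, w2, w3, w5, w6}; □q there: w0:F, w2:F, w3:T, w5:F, w6:T. ✓
w2: successors {w0, w1, w5, w6, w7}; □q there: w0:F, w1:F, w5:F, w6:T, w7:T. ✓
w3: successors {w2, w3}; □q there: w2:F, w3:T. ✓
w4: successors {w4, w5}; □q there: w4:F, w5:F. ✗
w5: successors {w1, w3, w4, w5, w6, w7}; □q there: w1:F, w3:T, w4:F, w5:F, w6:T, w7:T. ✓
w6: successors {w1, w2}; □q there: w1:F, w2:F. ✗
w7: successors {w3, w6}; □q there: w3:T, w6:T. ✓
— 6 worlds.
For ◇◇q:
w0: successors {w4, w6, w7}; ◇q there: w4:F, w6:T, w7:T. ✓
w1: successors {w0, w2, w3, w5, w6}; ◇q there: w0:T, w2:T, w3:T, w5:T, w6:T. ✓
w2: successors {w0, w1, w5, w6, w7}; ◇q there: w0:T, w1:T, w5:T, w6:T, w7:T. ✓
w3: successors {w2, w3}; ◇q there: w2:T, w3:T. ✓
w4: successors {w4, w5}; ◇q there: w4:F, w5:T. ✓
w5: successors {w1, w3, w4, w5, w6, w7}; ◇q there: w1:T, w3:T, w4:F, w5:T, w6:T, w7:T. ✓
w6: successors {w1, w2}; ◇q there: w1:T, w2:T. ✓
w7: successors {w3, w6}; ◇q there: w3:T, w6:T. ✓
— 8 worlds.

6 and 8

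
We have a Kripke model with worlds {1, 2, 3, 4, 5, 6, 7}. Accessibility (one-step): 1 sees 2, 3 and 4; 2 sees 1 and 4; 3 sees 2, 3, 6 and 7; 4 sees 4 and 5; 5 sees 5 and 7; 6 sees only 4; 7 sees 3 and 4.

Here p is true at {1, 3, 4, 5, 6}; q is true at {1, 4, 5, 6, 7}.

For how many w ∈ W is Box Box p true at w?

1: successors {2, 3, 4}; Box p there: 2:T, 3:F, 4:T. ✗
2: successors {1, 4}; Box p there: 1:F, 4:T. ✗
3: successors {2, 3, 6, 7}; Box p there: 2:T, 3:F, 6:T, 7:T. ✗
4: successors {4, 5}; Box p there: 4:T, 5:F. ✗
5: successors {5, 7}; Box p there: 5:F, 7:T. ✗
6: successors {4}; Box p there: 4:T. ✓
7: successors {3, 4}; Box p there: 3:F, 4:T. ✗
Satisfying worlds: {6}.

1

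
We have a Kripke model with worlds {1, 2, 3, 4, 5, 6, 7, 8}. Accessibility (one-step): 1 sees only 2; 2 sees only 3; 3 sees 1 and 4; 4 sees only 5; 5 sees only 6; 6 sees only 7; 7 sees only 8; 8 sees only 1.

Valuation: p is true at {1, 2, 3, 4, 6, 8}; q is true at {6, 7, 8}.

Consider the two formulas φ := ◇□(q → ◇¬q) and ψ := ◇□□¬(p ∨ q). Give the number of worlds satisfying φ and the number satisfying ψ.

For ◇□(q → ◇¬q):
1: successors {2}; □(q → ◇¬q) there: 2:T. ✓
2: successors {3}; □(q → ◇¬q) there: 3:T. ✓
3: successors {1, 4}; □(q → ◇¬q) there: 1:T, 4:T. ✓
4: successors {5}; □(q → ◇¬q) there: 5:F. ✗
5: successors {6}; □(q → ◇¬q) there: 6:F. ✗
6: successors {7}; □(q → ◇¬q) there: 7:T. ✓
7: successors {8}; □(q → ◇¬q) there: 8:T. ✓
8: successors {1}; □(q → ◇¬q) there: 1:T. ✓
— 6 worlds.
For ◇□□¬(p ∨ q):
1: successors {2}; □□¬(p ∨ q) there: 2:F. ✗
2: successors {3}; □□¬(p ∨ q) there: 3:F. ✗
3: successors {1, 4}; □□¬(p ∨ q) there: 1:F, 4:F. ✗
4: successors {5}; □□¬(p ∨ q) there: 5:F. ✗
5: successors {6}; □□¬(p ∨ q) there: 6:F. ✗
6: successors {7}; □□¬(p ∨ q) there: 7:F. ✗
7: successors {8}; □□¬(p ∨ q) there: 8:F. ✗
8: successors {1}; □□¬(p ∨ q) there: 1:F. ✗
— 0 worlds.

6 and 0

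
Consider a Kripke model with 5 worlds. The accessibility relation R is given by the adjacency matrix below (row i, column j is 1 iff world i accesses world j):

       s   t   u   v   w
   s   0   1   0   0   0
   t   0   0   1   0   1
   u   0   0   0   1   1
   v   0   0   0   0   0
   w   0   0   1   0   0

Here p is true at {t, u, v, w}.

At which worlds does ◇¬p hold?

∅

s: successors {t}; ¬p there: t:F. ✗
t: successors {u, w}; ¬p there: u:F, w:F. ✗
u: successors {v, w}; ¬p there: v:F, w:F. ✗
v: no successors, so ◇¬p fails. ✗
w: successors {u}; ¬p there: u:F. ✗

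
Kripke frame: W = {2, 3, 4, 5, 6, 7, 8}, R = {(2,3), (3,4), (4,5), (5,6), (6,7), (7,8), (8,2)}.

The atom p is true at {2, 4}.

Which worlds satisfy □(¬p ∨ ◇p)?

{2, 4, 5, 6, 7}

2: successors {3}; ¬p ∨ ◇p there: 3:T. ✓
3: successors {4}; ¬p ∨ ◇p there: 4:F. ✗
4: successors {5}; ¬p ∨ ◇p there: 5:T. ✓
5: successors {6}; ¬p ∨ ◇p there: 6:T. ✓
6: successors {7}; ¬p ∨ ◇p there: 7:T. ✓
7: successors {8}; ¬p ∨ ◇p there: 8:T. ✓
8: successors {2}; ¬p ∨ ◇p there: 2:F. ✗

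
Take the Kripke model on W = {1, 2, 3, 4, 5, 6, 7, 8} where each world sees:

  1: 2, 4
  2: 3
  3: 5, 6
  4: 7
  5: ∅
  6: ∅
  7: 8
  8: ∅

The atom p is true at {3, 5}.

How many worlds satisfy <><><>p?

1

1: successors {2, 4}; <><>p there: 2:T, 4:F. ✓
2: successors {3}; <><>p there: 3:F. ✗
3: successors {5, 6}; <><>p there: 5:F, 6:F. ✗
4: successors {7}; <><>p there: 7:F. ✗
5: no successors, so <><><>p fails. ✗
6: no successors, so <><><>p fails. ✗
7: successors {8}; <><>p there: 8:F. ✗
8: no successors, so <><><>p fails. ✗
Satisfying worlds: {1}.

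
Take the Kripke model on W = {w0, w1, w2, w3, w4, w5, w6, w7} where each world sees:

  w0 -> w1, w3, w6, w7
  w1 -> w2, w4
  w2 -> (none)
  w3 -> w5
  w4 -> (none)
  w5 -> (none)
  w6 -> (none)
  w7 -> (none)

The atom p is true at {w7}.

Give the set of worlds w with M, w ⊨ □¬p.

{w1, w2, w3, w4, w5, w6, w7}

w0: successors {w1, w3, w6, w7}; ¬p there: w1:T, w3:T, w6:T, w7:F. ✗
w1: successors {w2, w4}; ¬p there: w2:T, w4:T. ✓
w2: no successors, so □¬p holds vacuously. ✓
w3: successors {w5}; ¬p there: w5:T. ✓
w4: no successors, so □¬p holds vacuously. ✓
w5: no successors, so □¬p holds vacuously. ✓
w6: no successors, so □¬p holds vacuously. ✓
w7: no successors, so □¬p holds vacuously. ✓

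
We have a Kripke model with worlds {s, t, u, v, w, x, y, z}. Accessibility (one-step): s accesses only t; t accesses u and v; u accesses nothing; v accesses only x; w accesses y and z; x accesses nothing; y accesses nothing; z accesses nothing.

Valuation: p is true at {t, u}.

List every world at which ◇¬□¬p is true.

{s}

s: successors {t}; ¬□¬p there: t:T. ✓
t: successors {u, v}; ¬□¬p there: u:F, v:F. ✗
u: no successors, so ◇¬□¬p fails. ✗
v: successors {x}; ¬□¬p there: x:F. ✗
w: successors {y, z}; ¬□¬p there: y:F, z:F. ✗
x: no successors, so ◇¬□¬p fails. ✗
y: no successors, so ◇¬□¬p fails. ✗
z: no successors, so ◇¬□¬p fails. ✗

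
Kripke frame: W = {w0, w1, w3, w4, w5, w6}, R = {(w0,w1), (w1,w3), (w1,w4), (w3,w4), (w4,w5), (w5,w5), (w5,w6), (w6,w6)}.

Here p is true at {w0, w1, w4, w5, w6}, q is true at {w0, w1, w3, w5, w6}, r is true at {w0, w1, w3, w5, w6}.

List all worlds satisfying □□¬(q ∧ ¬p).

w0: successors {w1}; □¬(q ∧ ¬p) there: w1:F. ✗
w1: successors {w3, w4}; □¬(q ∧ ¬p) there: w3:T, w4:T. ✓
w3: successors {w4}; □¬(q ∧ ¬p) there: w4:T. ✓
w4: successors {w5}; □¬(q ∧ ¬p) there: w5:T. ✓
w5: successors {w5, w6}; □¬(q ∧ ¬p) there: w5:T, w6:T. ✓
w6: successors {w6}; □¬(q ∧ ¬p) there: w6:T. ✓

{w1, w3, w4, w5, w6}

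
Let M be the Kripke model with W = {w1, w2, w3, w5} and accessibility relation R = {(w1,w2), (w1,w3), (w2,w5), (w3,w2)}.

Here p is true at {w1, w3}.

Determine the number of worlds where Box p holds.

w1: successors {w2, w3}; p there: w2:F, w3:T. ✗
w2: successors {w5}; p there: w5:F. ✗
w3: successors {w2}; p there: w2:F. ✗
w5: no successors, so Box p holds vacuously. ✓
Satisfying worlds: {w5}.

1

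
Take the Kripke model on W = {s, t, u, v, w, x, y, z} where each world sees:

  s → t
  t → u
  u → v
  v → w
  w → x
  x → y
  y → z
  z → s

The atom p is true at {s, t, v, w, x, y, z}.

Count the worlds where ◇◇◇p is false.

1

s: successors {t}; ◇◇p there: t:T. ✓
t: successors {u}; ◇◇p there: u:T. ✓
u: successors {v}; ◇◇p there: v:T. ✓
v: successors {w}; ◇◇p there: w:T. ✓
w: successors {x}; ◇◇p there: x:T. ✓
x: successors {y}; ◇◇p there: y:T. ✓
y: successors {z}; ◇◇p there: z:T. ✓
z: successors {s}; ◇◇p there: s:F. ✗
Satisfying worlds: {s, t, u, v, w, x, y}.
So ◇◇◇p fails at the other 1 world.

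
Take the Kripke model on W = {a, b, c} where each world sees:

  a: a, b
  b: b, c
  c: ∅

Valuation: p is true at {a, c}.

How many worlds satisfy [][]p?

a: successors {a, b}; []p there: a:F, b:F. ✗
b: successors {b, c}; []p there: b:F, c:T. ✗
c: no successors, so [][]p holds vacuously. ✓
Satisfying worlds: {c}.

1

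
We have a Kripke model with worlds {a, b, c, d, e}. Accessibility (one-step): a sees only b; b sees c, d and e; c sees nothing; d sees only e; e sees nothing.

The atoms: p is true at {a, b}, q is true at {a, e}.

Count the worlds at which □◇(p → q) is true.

a: successors {b}; ◇(p → q) there: b:T. ✓
b: successors {c, d, e}; ◇(p → q) there: c:F, d:T, e:F. ✗
c: no successors, so □◇(p → q) holds vacuously. ✓
d: successors {e}; ◇(p → q) there: e:F. ✗
e: no successors, so □◇(p → q) holds vacuously. ✓
Satisfying worlds: {a, c, e}.

3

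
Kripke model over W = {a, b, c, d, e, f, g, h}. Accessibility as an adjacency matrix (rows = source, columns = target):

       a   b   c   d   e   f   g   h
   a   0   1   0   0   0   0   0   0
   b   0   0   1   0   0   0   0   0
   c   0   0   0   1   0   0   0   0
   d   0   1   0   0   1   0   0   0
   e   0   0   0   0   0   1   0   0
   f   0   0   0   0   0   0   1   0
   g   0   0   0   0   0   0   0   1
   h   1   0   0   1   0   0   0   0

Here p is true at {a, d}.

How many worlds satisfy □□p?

2

a: successors {b}; □p there: b:F. ✗
b: successors {c}; □p there: c:T. ✓
c: successors {d}; □p there: d:F. ✗
d: successors {b, e}; □p there: b:F, e:F. ✗
e: successors {f}; □p there: f:F. ✗
f: successors {g}; □p there: g:F. ✗
g: successors {h}; □p there: h:T. ✓
h: successors {a, d}; □p there: a:F, d:F. ✗
Satisfying worlds: {b, g}.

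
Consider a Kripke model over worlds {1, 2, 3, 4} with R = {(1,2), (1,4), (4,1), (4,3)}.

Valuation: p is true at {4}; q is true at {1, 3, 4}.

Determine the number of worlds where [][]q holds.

1: successors {2, 4}; []q there: 2:T, 4:T. ✓
2: no successors, so [][]q holds vacuously. ✓
3: no successors, so [][]q holds vacuously. ✓
4: successors {1, 3}; []q there: 1:F, 3:T. ✗
Satisfying worlds: {1, 2, 3}.

3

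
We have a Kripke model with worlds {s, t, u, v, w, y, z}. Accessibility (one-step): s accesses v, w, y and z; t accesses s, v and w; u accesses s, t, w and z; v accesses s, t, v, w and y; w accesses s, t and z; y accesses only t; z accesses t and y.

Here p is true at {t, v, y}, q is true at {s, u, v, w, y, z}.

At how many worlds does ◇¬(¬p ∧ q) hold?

7

s: successors {v, w, y, z}; ¬(¬p ∧ q) there: v:T, w:F, y:T, z:F. ✓
t: successors {s, v, w}; ¬(¬p ∧ q) there: s:F, v:T, w:F. ✓
u: successors {s, t, w, z}; ¬(¬p ∧ q) there: s:F, t:T, w:F, z:F. ✓
v: successors {s, t, v, w, y}; ¬(¬p ∧ q) there: s:F, t:T, v:T, w:F, y:T. ✓
w: successors {s, t, z}; ¬(¬p ∧ q) there: s:F, t:T, z:F. ✓
y: successors {t}; ¬(¬p ∧ q) there: t:T. ✓
z: successors {t, y}; ¬(¬p ∧ q) there: t:T, y:T. ✓
Satisfying worlds: {s, t, u, v, w, y, z}.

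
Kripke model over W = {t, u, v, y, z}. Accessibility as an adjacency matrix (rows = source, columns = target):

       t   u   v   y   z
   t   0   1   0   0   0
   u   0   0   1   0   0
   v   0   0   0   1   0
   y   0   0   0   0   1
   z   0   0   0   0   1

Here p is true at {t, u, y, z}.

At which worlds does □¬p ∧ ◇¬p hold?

{u}

t: □¬p is F, ◇¬p is F. ✗
u: □¬p is T, ◇¬p is T. ✓
v: □¬p is F, ◇¬p is F. ✗
y: □¬p is F, ◇¬p is F. ✗
z: □¬p is F, ◇¬p is F. ✗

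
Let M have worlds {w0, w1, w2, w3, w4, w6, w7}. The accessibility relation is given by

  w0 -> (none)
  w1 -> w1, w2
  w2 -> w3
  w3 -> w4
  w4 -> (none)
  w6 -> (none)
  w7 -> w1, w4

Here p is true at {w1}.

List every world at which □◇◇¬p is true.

{w0, w1, w4, w6}

w0: no successors, so □◇◇¬p holds vacuously. ✓
w1: successors {w1, w2}; ◇◇¬p there: w1:T, w2:T. ✓
w2: successors {w3}; ◇◇¬p there: w3:F. ✗
w3: successors {w4}; ◇◇¬p there: w4:F. ✗
w4: no successors, so □◇◇¬p holds vacuously. ✓
w6: no successors, so □◇◇¬p holds vacuously. ✓
w7: successors {w1, w4}; ◇◇¬p there: w1:T, w4:F. ✗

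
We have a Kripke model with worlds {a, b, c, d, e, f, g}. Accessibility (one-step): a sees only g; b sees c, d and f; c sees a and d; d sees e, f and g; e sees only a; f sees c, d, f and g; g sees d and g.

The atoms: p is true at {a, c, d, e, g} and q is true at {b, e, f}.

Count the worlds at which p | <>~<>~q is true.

5

a: p is T, <>~<>~q is F. ✓
b: p is F, <>~<>~q is F. ✗
c: p is T, <>~<>~q is F. ✓
d: p is T, <>~<>~q is F. ✓
e: p is T, <>~<>~q is F. ✓
f: p is F, <>~<>~q is F. ✗
g: p is T, <>~<>~q is F. ✓
Satisfying worlds: {a, c, d, e, g}.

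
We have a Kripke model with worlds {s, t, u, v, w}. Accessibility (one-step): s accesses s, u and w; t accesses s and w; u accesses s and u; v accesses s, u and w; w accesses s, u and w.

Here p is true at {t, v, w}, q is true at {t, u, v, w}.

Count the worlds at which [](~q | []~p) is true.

1

s: successors {s, u, w}; ~q | []~p there: s:T, u:T, w:F. ✗
t: successors {s, w}; ~q | []~p there: s:T, w:F. ✗
u: successors {s, u}; ~q | []~p there: s:T, u:T. ✓
v: successors {s, u, w}; ~q | []~p there: s:T, u:T, w:F. ✗
w: successors {s, u, w}; ~q | []~p there: s:T, u:T, w:F. ✗
Satisfying worlds: {u}.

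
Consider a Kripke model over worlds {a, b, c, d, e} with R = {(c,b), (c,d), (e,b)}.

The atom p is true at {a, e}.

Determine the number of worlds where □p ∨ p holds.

4

a: □p is T, p is T. ✓
b: □p is T, p is F. ✓
c: □p is F, p is F. ✗
d: □p is T, p is F. ✓
e: □p is F, p is T. ✓
Satisfying worlds: {a, b, d, e}.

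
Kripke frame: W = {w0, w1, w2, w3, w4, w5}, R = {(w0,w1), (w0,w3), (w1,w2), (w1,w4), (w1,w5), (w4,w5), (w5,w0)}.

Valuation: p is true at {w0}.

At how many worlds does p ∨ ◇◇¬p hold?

3

w0: p is T, ◇◇¬p is T. ✓
w1: p is F, ◇◇¬p is T. ✓
w2: p is F, ◇◇¬p is F. ✗
w3: p is F, ◇◇¬p is F. ✗
w4: p is F, ◇◇¬p is F. ✗
w5: p is F, ◇◇¬p is T. ✓
Satisfying worlds: {w0, w1, w5}.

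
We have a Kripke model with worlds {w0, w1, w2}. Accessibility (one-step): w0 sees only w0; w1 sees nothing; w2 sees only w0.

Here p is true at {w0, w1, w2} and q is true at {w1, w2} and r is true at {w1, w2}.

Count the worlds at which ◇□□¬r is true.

w0: successors {w0}; □□¬r there: w0:T. ✓
w1: no successors, so ◇□□¬r fails. ✗
w2: successors {w0}; □□¬r there: w0:T. ✓
Satisfying worlds: {w0, w2}.

2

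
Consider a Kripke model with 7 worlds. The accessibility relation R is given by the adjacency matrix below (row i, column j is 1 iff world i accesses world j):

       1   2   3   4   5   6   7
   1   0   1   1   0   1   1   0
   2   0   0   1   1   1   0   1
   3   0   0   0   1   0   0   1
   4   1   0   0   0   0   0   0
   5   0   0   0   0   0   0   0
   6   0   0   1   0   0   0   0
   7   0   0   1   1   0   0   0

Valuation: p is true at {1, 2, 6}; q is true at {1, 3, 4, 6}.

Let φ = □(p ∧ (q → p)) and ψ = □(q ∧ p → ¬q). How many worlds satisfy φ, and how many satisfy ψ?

For □(p ∧ (q → p)):
1: successors {2, 3, 5, 6}; p ∧ (q → p) there: 2:T, 3:F, 5:F, 6:T. ✗
2: successors {3, 4, 5, 7}; p ∧ (q → p) there: 3:F, 4:F, 5:F, 7:F. ✗
3: successors {4, 7}; p ∧ (q → p) there: 4:F, 7:F. ✗
4: successors {1}; p ∧ (q → p) there: 1:T. ✓
5: no successors, so □(p ∧ (q → p)) holds vacuously. ✓
6: successors {3}; p ∧ (q → p) there: 3:F. ✗
7: successors {3, 4}; p ∧ (q → p) there: 3:F, 4:F. ✗
— 2 worlds.
For □(q ∧ p → ¬q):
1: successors {2, 3, 5, 6}; q ∧ p → ¬q there: 2:T, 3:T, 5:T, 6:F. ✗
2: successors {3, 4, 5, 7}; q ∧ p → ¬q there: 3:T, 4:T, 5:T, 7:T. ✓
3: successors {4, 7}; q ∧ p → ¬q there: 4:T, 7:T. ✓
4: successors {1}; q ∧ p → ¬q there: 1:F. ✗
5: no successors, so □(q ∧ p → ¬q) holds vacuously. ✓
6: successors {3}; q ∧ p → ¬q there: 3:T. ✓
7: successors {3, 4}; q ∧ p → ¬q there: 3:T, 4:T. ✓
— 5 worlds.

2 and 5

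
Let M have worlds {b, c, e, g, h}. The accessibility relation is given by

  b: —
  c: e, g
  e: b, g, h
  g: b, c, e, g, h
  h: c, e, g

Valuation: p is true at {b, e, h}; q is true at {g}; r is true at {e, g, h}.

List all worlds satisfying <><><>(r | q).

b: no successors, so <><><>(r | q) fails. ✗
c: successors {e, g}; <><>(r | q) there: e:T, g:T. ✓
e: successors {b, g, h}; <><>(r | q) there: b:F, g:T, h:T. ✓
g: successors {b, c, e, g, h}; <><>(r | q) there: b:F, c:T, e:T, g:T, h:T. ✓
h: successors {c, e, g}; <><>(r | q) there: c:T, e:T, g:T. ✓

{c, e, g, h}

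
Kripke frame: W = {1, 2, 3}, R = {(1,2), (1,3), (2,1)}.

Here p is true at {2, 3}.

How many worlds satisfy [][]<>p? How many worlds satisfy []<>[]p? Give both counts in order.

For [][]<>p:
1: successors {2, 3}; []<>p there: 2:T, 3:T. ✓
2: successors {1}; []<>p there: 1:F. ✗
3: no successors, so [][]<>p holds vacuously. ✓
— 2 worlds.
For []<>[]p:
1: successors {2, 3}; <>[]p there: 2:T, 3:F. ✗
2: successors {1}; <>[]p there: 1:T. ✓
3: no successors, so []<>[]p holds vacuously. ✓
— 2 worlds.

2 and 2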